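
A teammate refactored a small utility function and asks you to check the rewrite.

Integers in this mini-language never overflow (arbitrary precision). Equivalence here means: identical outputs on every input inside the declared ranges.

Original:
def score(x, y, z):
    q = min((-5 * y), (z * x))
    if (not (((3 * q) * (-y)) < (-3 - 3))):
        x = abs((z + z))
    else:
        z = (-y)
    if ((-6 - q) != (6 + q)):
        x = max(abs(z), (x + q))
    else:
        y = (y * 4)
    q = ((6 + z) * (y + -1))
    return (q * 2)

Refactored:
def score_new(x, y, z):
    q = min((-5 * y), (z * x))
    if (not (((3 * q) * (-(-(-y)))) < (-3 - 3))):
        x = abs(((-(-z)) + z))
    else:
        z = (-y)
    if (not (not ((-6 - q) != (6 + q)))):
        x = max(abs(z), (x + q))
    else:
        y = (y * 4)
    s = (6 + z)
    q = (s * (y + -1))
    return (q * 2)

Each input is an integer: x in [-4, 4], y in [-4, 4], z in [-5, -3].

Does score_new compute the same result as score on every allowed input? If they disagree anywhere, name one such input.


This is a faithful refactor — local variable names differ, and boolean connective usage differs, and statement counts differ, but the computed results match everywhere.
Tracing x=0, y=1, z=-3: score: q := -5 | (not (((3 * q) * (-y)) < (-3 - 3))): true | x := 6 | ((-6 - q) != (6 + q)): true | x := 3 | q := 0 | result 0 | score_new: q := -5 | (not (((3 * q) * (-(-(-y)))) < (-3 - 3))): true | x := 6 | (not (not ((-6 - q) != (6 + q)))): true | x := 3 | s := 3 | q := 0 | result 0 — matching result 0.
Every one of the 243 inputs gives matching results.
verdict: equivalent


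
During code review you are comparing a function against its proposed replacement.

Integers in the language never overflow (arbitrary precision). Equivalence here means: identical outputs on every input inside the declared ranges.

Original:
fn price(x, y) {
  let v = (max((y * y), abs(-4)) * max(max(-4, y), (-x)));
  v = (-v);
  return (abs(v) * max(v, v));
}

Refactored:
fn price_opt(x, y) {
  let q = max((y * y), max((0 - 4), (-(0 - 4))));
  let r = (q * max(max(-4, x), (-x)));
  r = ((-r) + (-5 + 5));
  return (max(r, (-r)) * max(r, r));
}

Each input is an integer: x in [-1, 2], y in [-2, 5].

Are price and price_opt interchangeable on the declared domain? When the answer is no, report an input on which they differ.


There is a counterexample at x=-1, y=2: -64 on one side, -16 on the other.
price: v=8, then v=-8, then returns -64
price_opt: q=4, then r=4, then r=-4, then returns -16
verdict: not equivalent; witness: x=-1, y=2


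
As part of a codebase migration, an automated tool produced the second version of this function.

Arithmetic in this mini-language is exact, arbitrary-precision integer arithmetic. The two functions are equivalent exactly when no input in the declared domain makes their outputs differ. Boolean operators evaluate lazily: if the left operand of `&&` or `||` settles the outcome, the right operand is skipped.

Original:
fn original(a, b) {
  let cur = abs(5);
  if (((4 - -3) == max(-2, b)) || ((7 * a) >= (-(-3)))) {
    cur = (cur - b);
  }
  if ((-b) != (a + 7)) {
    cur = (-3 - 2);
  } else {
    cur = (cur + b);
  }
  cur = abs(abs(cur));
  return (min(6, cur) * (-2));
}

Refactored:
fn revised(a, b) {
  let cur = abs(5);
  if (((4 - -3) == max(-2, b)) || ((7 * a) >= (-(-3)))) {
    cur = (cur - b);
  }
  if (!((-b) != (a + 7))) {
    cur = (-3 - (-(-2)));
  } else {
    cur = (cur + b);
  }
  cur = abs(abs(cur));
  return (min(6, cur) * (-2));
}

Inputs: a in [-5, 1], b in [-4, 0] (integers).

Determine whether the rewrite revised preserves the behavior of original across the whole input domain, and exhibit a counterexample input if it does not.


These are not equivalent — on a=-5, b=-4 the outputs split (-10 vs -2).
original: cur = 5; (((4 - -3) == max(-2, b)) || ((7 * a) >= (-(-3)))) -> false; ((-b) != (a + 7)) -> true; cur = -5; cur = 5; return -10
revised: cur = 5; (((4 - -3) == max(-2, b)) || ((7 * a) >= (-(-3)))) -> false; (!((-b) != (a + 7))) -> false; cur = 1; cur = 1; return -2
verdict: not equivalent; witness: a=-5, b=-4


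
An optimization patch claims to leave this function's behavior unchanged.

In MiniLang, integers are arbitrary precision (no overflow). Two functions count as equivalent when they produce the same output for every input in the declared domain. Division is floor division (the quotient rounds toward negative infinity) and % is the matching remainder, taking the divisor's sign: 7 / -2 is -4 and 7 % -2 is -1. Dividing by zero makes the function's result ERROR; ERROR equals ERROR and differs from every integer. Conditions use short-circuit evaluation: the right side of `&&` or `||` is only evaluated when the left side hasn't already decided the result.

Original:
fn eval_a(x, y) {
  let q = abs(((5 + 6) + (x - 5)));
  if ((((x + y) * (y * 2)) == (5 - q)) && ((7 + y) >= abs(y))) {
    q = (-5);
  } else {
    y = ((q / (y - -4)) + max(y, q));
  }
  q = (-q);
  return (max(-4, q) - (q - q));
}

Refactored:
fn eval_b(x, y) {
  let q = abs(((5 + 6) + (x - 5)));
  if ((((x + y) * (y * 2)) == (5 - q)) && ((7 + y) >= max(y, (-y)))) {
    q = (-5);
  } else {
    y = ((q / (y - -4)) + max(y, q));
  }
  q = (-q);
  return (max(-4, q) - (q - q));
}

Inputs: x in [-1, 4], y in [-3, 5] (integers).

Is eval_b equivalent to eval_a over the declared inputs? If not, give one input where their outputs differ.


Differences: min/max/abs usage differs — yet all 54 inputs agree.
verdict: equivalent


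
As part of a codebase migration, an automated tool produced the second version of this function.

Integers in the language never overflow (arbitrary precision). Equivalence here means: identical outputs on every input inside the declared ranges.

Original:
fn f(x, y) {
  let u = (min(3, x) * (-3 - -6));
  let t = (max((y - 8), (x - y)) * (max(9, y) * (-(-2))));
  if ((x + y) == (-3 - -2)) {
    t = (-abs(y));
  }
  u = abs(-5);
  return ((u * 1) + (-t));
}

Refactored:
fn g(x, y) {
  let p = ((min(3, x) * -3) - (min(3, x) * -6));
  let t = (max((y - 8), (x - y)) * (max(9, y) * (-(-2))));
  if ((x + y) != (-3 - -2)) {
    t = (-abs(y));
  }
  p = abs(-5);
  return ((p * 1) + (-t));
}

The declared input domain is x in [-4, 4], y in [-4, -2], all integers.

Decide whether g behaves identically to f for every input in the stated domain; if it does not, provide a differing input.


There is a counterexample at x=-4, y=-4: 5 on one side, 9 on the other.
f: u=-12, then t=0, then ((x + y) == (-3 - -2)) is false, then u=5, then returns 5
g: p=-12, then t=0, then ((x + y) != (-3 - -2)) is true, then t=-4, then p=5, then returns 9
verdict: not equivalent; witness: x=-4, y=-4


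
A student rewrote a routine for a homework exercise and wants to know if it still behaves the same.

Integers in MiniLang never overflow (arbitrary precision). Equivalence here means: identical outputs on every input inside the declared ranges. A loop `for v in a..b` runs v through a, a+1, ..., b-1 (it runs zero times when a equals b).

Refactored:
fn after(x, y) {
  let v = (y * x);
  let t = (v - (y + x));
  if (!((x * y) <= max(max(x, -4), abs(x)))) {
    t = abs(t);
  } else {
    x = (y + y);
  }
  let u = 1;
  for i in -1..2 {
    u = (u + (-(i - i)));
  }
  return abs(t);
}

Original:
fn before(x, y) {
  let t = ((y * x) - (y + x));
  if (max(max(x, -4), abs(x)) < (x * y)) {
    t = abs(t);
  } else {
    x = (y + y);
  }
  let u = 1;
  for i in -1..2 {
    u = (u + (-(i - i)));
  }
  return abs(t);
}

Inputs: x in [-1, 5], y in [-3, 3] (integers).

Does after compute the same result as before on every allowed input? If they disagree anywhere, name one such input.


Reading the diff, among the changes: local variable names differ; and boolean connective usage differs; and statement counts differ; and comparison usage differs.
One worked example (x=-1, y=1) — before: t becomes -1; next (max(max(x, -4), abs(x)) < (x * y)) evaluates to false; next x becomes 2; next u becomes 1; next at i=-1:; next u becomes 1; next at i=0:; next u becomes 1; next at i=1:; next u becomes 1; next final value 1; after: v becomes -1; next t becomes -1; next (!((x * y) <= max(max(x, -4), abs(x)))) evaluates to false; next x becomes 2; next u becomes 1; next at i=-1:; next u becomes 1; next at i=0:; next u becomes 1; next at i=1:; next u becomes 1; next final value 1; agreement on 1.
Sweeping the whole domain (49 inputs) finds no disagreement.
verdict: equivalent


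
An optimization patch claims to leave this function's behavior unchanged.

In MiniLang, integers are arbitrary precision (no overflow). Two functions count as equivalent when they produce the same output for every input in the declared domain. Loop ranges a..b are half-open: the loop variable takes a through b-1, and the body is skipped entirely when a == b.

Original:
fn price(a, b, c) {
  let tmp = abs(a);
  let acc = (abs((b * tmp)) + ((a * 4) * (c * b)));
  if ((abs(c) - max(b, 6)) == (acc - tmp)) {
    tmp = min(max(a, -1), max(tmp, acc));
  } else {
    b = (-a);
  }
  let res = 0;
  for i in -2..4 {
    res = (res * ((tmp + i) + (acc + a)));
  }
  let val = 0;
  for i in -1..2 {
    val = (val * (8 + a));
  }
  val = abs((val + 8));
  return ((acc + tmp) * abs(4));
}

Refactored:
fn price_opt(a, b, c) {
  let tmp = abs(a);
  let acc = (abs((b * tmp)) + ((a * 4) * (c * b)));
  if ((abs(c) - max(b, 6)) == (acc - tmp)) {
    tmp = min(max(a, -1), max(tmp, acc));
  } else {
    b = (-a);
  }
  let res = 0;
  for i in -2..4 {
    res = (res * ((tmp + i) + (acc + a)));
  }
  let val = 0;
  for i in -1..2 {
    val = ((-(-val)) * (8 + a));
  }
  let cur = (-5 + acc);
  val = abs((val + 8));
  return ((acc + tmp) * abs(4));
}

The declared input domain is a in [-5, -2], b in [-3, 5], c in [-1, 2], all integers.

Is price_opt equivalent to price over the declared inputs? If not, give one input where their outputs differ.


This is a faithful refactor — arithmetic usage differs; also statement counts differ; also local variable names differ; also constant usage differs, but the computed results match everywhere.
One worked example (a=-3, b=-1, c=1) — price: tmp = 3; acc = 15; ((abs(c) - max(b, 6)) == (acc - tmp)) -> false; b = 3; res = 0; [i=-2]; res = 0; [i=-1]; res = 0; [i=0]; res = 0; [i=1]; res = 0; [i=2]; res = 0; [i=3]; res = 0; val = 0; [i=-1]; val = 0; [i=0]; val = 0; [i=1]; val = 0; val = 8; return 72; price_opt: tmp = 3; acc = 15; ((abs(c) - max(b, 6)) == (acc - tmp)) -> false; b = 3; res = 0; [i=-2]; res = 0; [i=-1]; res = 0; [i=0]; res = 0; [i=1]; res = 0; [i=2]; res = 0; [i=3]; res = 0; val = 0; [i=-1]; val = 0; [i=0]; val = 0; [i=1]; val = 0; cur = 10; val = 8; return 72; agreement on 72.
Every one of the 144 inputs gives matching results.
verdict: equivalent


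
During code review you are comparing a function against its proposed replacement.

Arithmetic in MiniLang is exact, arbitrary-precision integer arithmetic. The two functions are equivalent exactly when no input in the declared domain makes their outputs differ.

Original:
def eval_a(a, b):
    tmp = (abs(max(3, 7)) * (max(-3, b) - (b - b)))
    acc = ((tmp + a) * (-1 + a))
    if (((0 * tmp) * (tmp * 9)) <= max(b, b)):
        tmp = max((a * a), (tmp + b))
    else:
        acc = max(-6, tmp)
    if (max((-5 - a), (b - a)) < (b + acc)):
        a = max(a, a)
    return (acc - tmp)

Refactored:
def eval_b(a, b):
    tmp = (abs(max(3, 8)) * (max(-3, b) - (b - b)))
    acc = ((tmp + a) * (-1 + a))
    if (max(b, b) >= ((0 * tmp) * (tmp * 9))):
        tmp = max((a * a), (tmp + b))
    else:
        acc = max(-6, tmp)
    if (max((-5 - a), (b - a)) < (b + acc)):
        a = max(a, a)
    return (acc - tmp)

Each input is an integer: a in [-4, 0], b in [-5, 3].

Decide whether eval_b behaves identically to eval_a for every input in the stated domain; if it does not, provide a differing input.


There is a counterexample at a=-4, b=-5: 15 on one side, 18 on the other.
eval_a: tmp = -21; acc = 125; (((0 * tmp) * (tmp * 9)) <= max(b, b)) -> false; acc = -6; (max((-5 - a), (b - a)) < (b + acc)) -> false; return 15
eval_b: tmp = -24; acc = 140; (max(b, b) >= ((0 * tmp) * (tmp * 9))) -> false; acc = -6; (max((-5 - a), (b - a)) < (b + acc)) -> false; return 18
verdict: not equivalent; witness: a=-4, b=-5


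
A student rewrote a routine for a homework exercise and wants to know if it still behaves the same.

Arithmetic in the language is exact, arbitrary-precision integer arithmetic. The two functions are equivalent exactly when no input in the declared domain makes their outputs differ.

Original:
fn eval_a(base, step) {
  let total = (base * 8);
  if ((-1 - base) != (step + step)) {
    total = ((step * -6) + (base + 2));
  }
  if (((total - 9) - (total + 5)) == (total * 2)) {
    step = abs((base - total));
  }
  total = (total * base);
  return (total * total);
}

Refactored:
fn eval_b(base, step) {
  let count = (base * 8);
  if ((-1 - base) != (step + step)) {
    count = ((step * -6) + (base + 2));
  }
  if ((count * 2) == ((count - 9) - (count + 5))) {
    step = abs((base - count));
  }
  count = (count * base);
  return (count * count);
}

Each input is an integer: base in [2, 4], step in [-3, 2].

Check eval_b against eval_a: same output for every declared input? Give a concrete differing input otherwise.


Although local variable names differ, 18/18 inputs agree.
verdict: equivalent


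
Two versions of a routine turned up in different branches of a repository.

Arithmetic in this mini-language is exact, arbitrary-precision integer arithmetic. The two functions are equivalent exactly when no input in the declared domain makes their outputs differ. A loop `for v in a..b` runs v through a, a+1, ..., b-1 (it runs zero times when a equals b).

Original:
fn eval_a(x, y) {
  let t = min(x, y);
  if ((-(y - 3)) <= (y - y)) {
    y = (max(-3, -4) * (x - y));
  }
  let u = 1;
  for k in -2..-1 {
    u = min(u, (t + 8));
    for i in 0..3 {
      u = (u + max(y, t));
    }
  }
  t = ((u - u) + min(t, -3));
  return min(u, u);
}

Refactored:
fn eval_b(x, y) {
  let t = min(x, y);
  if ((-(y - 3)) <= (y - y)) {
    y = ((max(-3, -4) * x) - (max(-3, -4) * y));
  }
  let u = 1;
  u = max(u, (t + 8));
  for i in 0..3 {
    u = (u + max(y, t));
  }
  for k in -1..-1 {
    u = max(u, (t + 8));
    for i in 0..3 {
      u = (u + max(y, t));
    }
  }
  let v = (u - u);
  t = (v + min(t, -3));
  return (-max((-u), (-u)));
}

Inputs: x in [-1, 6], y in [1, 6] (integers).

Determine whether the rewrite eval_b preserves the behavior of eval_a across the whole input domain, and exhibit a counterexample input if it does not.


There is a counterexample at x=-1, y=1: 4 on one side, 10 on the other.
eval_a: t=-1, then ((-(y - 3)) <= (y - y)) is false, then u=1, then (k=-2), then u=1, then (i=0), then u=2, then (i=1), then u=3, then (i=2), then u=4, then t=-3, then returns 4
eval_b: t=-1, then ((-(y - 3)) <= (y - y)) is false, then u=1, then u=7, then (i=0), then u=8, then (i=1), then u=9, then (i=2), then u=10, then the loop over k runs zero times, then v=0, then t=-3, then returns 10
verdict: not equivalent; witness: x=-1, y=1


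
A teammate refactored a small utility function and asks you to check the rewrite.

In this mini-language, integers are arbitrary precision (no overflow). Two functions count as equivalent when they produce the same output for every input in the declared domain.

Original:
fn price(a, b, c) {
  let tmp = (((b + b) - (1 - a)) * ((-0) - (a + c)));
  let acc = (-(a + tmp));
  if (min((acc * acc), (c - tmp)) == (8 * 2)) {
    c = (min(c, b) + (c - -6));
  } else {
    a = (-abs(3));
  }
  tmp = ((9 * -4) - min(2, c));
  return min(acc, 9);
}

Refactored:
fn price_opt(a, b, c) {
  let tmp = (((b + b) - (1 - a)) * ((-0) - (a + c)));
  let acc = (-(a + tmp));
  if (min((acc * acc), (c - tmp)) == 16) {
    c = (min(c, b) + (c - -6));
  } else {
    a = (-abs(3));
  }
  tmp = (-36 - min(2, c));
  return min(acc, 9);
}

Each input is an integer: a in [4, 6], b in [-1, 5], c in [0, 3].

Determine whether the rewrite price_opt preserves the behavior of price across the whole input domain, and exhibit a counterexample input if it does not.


Reading the diff, among the changes: arithmetic usage differs, and constant usage differs.
Tracing a=4, b=5, c=0: price: tmp=-52, then acc=48, then (min((acc * acc), (c - tmp)) == (8 * 2)) is false, then a=-3, then tmp=-36, then returns 9 | price_opt: tmp=-52, then acc=48, then (min((acc * acc), (c - tmp)) == 16) is false, then a=-3, then tmp=-36, then returns 9 — matching result 9.
Sweeping the whole domain (84 inputs) finds no disagreement.
verdict: equivalent


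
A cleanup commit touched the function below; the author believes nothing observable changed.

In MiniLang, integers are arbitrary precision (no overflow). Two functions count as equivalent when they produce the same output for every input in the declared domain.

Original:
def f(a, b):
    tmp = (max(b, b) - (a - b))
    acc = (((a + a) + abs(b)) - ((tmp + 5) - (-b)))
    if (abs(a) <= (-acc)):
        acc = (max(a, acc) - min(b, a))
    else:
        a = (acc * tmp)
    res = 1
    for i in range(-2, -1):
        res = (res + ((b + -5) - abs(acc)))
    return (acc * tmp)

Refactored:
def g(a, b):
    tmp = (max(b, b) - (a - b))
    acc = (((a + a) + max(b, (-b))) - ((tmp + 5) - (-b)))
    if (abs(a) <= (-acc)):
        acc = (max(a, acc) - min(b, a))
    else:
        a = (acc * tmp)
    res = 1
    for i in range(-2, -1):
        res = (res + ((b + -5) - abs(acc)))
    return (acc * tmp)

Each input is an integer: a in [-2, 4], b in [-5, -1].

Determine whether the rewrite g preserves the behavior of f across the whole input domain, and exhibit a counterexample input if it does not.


Equivalent — the differences include min/max/abs usage differs, yet no declared input distinguishes the two.
Tracing a=-1, b=-5: f: tmp=-9, then acc=12, then (abs(a) <= (-acc)) is false, then a=-108, then res=1, then (i=-2), then res=-21, then returns -108 | g: tmp=-9, then acc=12, then (abs(a) <= (-acc)) is false, then a=-108, then res=1, then (i=-2), then res=-21, then returns -108 — matching result -108.
Sweeping the whole domain (35 inputs) finds no disagreement.
verdict: equivalent


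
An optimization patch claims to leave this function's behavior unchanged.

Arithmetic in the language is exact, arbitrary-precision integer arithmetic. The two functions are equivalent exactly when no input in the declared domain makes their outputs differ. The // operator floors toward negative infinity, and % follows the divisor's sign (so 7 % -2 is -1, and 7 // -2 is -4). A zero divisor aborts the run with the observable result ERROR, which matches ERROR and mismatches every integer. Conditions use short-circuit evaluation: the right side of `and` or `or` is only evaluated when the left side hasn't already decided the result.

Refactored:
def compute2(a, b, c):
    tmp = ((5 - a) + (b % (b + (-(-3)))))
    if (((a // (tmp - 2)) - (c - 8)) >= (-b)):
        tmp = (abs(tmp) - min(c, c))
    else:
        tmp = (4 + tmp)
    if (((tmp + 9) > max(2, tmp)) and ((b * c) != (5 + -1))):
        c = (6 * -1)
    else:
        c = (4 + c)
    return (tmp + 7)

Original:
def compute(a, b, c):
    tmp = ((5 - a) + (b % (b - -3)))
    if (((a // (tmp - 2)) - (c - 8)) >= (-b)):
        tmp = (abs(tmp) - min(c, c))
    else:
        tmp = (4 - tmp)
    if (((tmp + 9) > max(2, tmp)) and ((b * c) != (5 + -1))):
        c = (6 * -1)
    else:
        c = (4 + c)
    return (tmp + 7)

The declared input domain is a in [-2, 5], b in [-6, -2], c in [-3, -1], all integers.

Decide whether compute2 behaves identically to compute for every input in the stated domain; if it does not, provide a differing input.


These are not equivalent — on a=4, b=-6, c=-1 the outputs split (10 vs 12).
compute: tmp = 1; (((a // (tmp - 2)) - (c - 8)) >= (-b)) -> false; tmp = 3; (((tmp + 9) > max(2, tmp)) and ((b * c) != (5 + -1))) -> true; c = -6; return 10
compute2: tmp = 1; (((a // (tmp - 2)) - (c - 8)) >= (-b)) -> false; tmp = 5; (((tmp + 9) > max(2, tmp)) and ((b * c) != (5 + -1))) -> true; c = -6; return 12
verdict: not equivalent; witness: a=4, b=-6, c=-1


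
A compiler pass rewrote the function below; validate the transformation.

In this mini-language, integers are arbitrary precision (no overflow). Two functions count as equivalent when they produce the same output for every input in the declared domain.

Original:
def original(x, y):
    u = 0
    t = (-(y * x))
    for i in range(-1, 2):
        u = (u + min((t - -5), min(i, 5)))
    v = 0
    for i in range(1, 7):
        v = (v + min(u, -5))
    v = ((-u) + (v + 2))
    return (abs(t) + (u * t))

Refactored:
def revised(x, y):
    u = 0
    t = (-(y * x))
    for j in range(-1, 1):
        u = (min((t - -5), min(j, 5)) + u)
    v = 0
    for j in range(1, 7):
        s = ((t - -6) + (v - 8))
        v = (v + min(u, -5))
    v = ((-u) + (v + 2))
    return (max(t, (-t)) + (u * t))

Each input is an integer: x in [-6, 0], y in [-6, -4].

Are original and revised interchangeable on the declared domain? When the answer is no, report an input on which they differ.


There is a counterexample at x=-6, y=-6: 3384 on one side, 2268 on the other.
original: u=0, then t=-36, then (i=-1), then u=-31, then (i=0), then u=-62, then (i=1), then u=-93, then v=0, then (i=1), then v=-93, then (i=2), then v=-186, then (i=3), then v=-279, then (i=4), then v=-372, then (i=5), then v=-465, then (i=6), then v=-558, then v=-463, then returns 3384
revised: u=0, then t=-36, then (j=-1), then u=-31, then (j=0), then u=-62, then v=0, then (j=1), then s=-38, then v=-62, then (j=2), then s=-100, then v=-124, then (j=3), then s=-162, then v=-186, then (j=4), then s=-224, then v=-248, then (j=5), then s=-286, then v=-310, then (j=6), then s=-348, then v=-372, then v=-308, then returns 2268
verdict: not equivalent; witness: x=-6, y=-6


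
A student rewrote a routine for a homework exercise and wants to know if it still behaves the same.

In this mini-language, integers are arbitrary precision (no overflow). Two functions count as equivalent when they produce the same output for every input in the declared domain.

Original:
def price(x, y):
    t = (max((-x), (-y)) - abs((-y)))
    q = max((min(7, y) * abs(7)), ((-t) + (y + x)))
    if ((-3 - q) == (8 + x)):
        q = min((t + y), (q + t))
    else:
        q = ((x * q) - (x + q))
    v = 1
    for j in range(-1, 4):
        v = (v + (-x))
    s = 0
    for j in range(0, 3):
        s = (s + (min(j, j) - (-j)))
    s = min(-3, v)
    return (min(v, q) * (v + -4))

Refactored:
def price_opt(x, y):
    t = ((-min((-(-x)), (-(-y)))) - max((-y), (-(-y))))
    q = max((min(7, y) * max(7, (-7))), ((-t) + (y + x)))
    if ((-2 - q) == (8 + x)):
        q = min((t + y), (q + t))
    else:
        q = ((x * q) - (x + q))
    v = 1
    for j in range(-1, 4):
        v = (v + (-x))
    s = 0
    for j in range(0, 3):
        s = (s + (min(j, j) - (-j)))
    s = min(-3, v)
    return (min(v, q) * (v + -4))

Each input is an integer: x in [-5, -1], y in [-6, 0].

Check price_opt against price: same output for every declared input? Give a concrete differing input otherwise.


These are not equivalent — on x=-4, y=-1 the outputs split (-68 vs 357).
price: t becomes 3; next q becomes -7; next ((-3 - q) == (8 + x)) evaluates to true; next q becomes -4; next v becomes 1; next at j=-1:; next v becomes 5; next at j=0:; next v becomes 9; next at j=1:; next v becomes 13; next at j=2:; next v becomes 17; next at j=3:; next v becomes 21; next s becomes 0; next at j=0:; next s becomes 0; next at j=1:; next s becomes 2; next at j=2:; next s becomes 6; next s becomes -3; next final value -68
price_opt: t becomes 3; next q becomes -7; next ((-2 - q) == (8 + x)) evaluates to false; next q becomes 39; next v becomes 1; next at j=-1:; next v becomes 5; next at j=0:; next v becomes 9; next at j=1:; next v becomes 13; next at j=2:; next v becomes 17; next at j=3:; next v becomes 21; next s becomes 0; next at j=0:; next s becomes 0; next at j=1:; next s becomes 2; next at j=2:; next s becomes 6; next s becomes -3; next final value 357
verdict: not equivalent; witness: x=-4, y=-1


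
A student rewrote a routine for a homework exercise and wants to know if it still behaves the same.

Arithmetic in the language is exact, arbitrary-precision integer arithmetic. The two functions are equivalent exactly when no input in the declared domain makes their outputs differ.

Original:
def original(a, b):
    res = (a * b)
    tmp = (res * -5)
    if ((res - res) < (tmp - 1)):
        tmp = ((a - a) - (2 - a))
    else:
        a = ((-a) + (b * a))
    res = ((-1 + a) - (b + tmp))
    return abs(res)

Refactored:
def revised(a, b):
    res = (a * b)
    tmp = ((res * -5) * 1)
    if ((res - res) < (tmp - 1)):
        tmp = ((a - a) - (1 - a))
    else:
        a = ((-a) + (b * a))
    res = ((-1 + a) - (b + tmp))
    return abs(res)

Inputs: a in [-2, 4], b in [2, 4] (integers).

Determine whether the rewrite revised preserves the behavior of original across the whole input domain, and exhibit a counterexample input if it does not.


a=-2, b=2 yields 1 from original but 2 from revised.
verdict: not equivalent; witness: a=-2, b=2


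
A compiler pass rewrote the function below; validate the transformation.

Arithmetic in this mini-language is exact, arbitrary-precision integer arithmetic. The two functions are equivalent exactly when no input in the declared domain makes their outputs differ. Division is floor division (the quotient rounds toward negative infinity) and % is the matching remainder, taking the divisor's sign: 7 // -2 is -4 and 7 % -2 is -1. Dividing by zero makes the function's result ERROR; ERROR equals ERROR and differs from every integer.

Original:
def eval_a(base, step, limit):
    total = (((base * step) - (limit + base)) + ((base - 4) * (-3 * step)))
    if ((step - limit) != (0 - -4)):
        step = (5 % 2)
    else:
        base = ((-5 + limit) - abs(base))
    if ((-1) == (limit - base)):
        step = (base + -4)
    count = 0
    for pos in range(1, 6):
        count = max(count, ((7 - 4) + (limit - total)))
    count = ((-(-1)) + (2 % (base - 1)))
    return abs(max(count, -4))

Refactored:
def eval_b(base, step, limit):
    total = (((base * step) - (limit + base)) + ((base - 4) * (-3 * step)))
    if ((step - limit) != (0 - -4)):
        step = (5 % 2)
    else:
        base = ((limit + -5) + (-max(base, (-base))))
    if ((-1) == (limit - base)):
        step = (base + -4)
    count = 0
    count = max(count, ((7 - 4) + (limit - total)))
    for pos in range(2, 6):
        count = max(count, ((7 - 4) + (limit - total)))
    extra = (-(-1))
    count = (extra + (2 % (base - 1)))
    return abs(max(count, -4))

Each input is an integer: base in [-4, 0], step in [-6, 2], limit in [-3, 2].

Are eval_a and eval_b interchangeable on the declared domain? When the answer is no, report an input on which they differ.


Differences: statement counts differ; and local variable names differ; and min/max/abs usage differs; and loop structure differs; and arithmetic usage differs; and constant usage differs — yet all 270 inputs agree.
verdict: equivalent


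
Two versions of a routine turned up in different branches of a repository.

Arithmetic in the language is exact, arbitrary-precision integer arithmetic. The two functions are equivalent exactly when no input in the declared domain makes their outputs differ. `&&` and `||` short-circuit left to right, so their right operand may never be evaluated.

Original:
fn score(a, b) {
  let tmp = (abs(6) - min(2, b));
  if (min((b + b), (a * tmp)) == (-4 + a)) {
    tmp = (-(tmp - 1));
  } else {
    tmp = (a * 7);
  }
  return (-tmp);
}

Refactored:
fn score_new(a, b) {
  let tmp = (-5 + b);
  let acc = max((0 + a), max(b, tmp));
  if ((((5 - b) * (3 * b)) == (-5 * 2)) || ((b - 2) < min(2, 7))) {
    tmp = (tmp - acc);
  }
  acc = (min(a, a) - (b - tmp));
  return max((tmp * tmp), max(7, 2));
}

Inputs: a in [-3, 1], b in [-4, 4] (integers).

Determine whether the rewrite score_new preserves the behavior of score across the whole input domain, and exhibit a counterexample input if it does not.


Input a=-3, b=-4: 21 from score versus 36 from score_new.
verdict: not equivalent; witness: a=-3, b=-4


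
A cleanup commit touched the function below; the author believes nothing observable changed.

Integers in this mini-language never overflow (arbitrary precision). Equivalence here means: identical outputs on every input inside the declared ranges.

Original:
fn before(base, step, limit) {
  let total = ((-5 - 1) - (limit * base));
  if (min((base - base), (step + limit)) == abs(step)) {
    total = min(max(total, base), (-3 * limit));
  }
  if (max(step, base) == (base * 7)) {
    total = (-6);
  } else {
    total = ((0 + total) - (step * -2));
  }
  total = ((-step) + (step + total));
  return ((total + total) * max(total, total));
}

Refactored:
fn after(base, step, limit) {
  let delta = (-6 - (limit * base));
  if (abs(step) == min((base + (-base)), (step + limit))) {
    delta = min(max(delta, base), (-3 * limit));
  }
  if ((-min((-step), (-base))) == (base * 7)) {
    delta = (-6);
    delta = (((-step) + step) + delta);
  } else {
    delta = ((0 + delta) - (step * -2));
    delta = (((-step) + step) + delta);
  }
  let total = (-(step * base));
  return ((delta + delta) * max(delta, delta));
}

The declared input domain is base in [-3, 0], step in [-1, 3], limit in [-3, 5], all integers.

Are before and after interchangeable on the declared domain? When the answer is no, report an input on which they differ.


Changes here: statement counts differ; local variable names differ; min/max/abs usage differs; constant usage differs; arithmetic usage differs; the full 180-point sweep finds no disagreement.
verdict: equivalent


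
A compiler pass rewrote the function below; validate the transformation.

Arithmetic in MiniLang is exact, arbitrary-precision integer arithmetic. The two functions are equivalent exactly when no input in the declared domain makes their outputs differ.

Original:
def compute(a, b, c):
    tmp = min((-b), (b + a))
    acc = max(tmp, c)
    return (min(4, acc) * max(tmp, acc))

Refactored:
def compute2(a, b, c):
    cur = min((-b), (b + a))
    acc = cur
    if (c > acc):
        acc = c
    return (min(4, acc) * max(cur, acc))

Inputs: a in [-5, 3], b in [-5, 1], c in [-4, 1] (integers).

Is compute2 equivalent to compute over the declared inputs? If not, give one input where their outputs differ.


Changes here: comparison usage differs, plus statement counts differ, plus min/max/abs usage differs, plus local variable names differ, plus branching structure differs; the full 378-point sweep finds no disagreement.
verdict: equivalent


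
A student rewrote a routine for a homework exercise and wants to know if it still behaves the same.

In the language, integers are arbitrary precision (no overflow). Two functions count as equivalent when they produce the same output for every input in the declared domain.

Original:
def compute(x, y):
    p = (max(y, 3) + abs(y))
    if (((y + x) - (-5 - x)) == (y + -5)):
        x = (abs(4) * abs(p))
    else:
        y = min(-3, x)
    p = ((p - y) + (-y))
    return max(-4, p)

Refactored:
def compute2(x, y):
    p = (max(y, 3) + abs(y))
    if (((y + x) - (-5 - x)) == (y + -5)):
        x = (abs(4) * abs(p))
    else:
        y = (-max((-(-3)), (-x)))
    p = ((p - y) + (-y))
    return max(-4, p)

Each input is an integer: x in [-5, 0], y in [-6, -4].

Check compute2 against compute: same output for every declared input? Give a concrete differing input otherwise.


The two are interchangeable: min/max/abs usage differs, and every declared input agrees.
Spot check at x=-3, y=-5 — compute: p := 8 | (((y + x) - (-5 - x)) == (y + -5)): false | y := -3 | p := 14 | result 14. compute2: p := 8 | (((y + x) - (-5 - x)) == (y + -5)): false | y := -3 | p := 14 | result 14. Both give 14.
Across all 18 domain points the two functions coincide.
verdict: equivalent


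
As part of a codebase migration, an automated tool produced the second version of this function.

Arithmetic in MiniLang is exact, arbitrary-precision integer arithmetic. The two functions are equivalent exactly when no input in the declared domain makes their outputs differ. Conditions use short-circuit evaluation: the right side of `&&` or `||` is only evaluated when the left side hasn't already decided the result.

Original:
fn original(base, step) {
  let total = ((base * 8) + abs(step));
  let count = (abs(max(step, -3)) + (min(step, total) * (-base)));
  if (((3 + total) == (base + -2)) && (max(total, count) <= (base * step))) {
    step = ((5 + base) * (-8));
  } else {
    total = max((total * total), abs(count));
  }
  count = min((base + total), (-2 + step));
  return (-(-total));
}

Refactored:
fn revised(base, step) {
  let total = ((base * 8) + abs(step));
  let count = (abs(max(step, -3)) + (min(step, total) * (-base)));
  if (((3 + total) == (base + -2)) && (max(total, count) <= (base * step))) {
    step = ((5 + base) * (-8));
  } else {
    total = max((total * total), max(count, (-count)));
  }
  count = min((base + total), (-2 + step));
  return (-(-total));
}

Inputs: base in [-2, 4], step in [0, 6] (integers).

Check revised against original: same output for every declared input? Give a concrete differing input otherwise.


Although min/max/abs usage differs, 49/49 inputs agree.
verdict: equivalent


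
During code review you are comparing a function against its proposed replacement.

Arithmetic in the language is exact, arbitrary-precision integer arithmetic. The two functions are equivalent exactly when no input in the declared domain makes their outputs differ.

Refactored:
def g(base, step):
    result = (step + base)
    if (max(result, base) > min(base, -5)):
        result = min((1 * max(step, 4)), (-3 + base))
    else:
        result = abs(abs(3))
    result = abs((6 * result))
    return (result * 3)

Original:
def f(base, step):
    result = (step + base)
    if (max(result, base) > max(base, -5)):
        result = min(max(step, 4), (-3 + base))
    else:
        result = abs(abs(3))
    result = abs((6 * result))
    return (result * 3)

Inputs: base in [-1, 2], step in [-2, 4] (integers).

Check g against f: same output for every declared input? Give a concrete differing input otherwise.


These are not equivalent — on base=-1, step=-2 the outputs split (54 vs 72).
f: result := -3 | (max(result, base) > max(base, -5)): false | result := 3 | result := 18 | result 54
g: result := -3 | (max(result, base) > min(base, -5)): true | result := -4 | result := 24 | result 72
verdict: not equivalent; witness: base=-1, step=-2


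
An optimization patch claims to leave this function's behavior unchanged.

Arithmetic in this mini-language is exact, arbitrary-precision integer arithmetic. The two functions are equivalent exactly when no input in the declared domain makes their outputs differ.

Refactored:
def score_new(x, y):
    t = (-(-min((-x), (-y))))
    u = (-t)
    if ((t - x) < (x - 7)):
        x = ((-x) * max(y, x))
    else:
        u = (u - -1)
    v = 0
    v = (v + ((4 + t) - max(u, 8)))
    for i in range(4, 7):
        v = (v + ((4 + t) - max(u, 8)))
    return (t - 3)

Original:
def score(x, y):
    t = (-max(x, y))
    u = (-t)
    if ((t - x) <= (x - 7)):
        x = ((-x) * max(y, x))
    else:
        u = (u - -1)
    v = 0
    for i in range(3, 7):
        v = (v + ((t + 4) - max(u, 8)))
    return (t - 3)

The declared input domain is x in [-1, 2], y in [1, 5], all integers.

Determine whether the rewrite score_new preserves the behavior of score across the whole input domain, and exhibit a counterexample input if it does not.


Equivalent. Although `((t - x) <= (x - 7))` became `((t - x) < (x - 7))`, no input in the stated domain can expose it.
An exhaustive pass over the 20 declared inputs shows identical outputs.
Tracing x=0, y=2: score: t := -2 | u := 2 | ((t - x) <= (x - 7)): false | u := 3 | v := 0 | iter i=3: | v := -6 | iter i=4: | v := -12 | iter i=5: | v := -18 | iter i=6: | v := -24 | result -5 | score_new: t := -2 | u := 2 | ((t - x) < (x - 7)): false | u := 3 | v := 0 | v := -6 | iter i=4: | v := -12 | iter i=5: | v := -18 | iter i=6: | v := -24 | result -5 — matching result -5.
verdict: equivalent


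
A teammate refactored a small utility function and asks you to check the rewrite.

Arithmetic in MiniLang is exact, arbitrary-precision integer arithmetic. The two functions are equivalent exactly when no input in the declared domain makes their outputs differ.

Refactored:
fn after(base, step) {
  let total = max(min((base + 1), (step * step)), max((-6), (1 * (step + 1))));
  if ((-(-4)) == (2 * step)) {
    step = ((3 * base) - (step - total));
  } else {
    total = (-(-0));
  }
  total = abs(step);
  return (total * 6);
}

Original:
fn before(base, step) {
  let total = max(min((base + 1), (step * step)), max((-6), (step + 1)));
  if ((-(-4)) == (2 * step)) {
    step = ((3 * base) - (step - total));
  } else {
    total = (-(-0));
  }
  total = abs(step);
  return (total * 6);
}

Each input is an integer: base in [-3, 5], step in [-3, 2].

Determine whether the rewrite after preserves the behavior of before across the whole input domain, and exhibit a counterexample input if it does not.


The two versions differ — the changes include arithmetic usage differs; and constant usage differs.
Tracing base=3, step=-1: before: total becomes 1; next ((-(-4)) == (2 * step)) evaluates to false; next total becomes 0; next total becomes 1; next final value 6 | after: total becomes 1; next ((-(-4)) == (2 * step)) evaluates to false; next total becomes 0; next total becomes 1; next final value 6 — matching result 6.
Across all 54 domain points the two functions coincide.
verdict: equivalent


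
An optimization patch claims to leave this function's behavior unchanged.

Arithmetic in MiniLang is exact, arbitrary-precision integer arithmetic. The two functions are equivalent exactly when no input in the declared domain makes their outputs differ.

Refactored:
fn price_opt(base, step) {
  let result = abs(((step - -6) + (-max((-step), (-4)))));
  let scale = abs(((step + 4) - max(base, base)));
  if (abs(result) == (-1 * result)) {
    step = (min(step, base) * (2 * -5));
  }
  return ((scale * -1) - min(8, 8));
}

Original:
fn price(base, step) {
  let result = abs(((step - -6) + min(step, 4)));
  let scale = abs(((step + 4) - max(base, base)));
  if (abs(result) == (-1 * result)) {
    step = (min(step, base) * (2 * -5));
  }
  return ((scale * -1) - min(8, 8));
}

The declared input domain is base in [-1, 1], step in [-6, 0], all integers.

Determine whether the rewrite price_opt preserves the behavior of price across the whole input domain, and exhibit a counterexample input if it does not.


Differences: min/max/abs usage differs — yet all 21 inputs agree.
verdict: equivalent


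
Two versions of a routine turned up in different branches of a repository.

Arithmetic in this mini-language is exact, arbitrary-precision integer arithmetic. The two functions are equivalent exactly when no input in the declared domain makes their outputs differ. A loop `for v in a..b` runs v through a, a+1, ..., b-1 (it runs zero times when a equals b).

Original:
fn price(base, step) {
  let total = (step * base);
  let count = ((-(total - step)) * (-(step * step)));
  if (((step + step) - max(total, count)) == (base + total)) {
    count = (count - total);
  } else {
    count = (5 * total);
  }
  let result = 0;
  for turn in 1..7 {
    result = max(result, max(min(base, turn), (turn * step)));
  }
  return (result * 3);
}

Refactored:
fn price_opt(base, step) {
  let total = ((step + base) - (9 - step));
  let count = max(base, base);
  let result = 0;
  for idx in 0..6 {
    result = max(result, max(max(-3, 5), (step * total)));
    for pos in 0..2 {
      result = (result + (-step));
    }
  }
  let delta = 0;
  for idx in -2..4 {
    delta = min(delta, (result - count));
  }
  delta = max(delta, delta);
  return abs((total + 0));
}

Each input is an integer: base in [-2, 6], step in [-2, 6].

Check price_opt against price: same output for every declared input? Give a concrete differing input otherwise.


The rewrite breaks on base=-2, step=-2, where the results are 0 and 15.
price: total := 4 | count := 24 | (((step + step) - max(total, count)) == (base + total)): false | count := 20 | result := 0 | iter turn=1: | result := 0 | iter turn=2: | result := 0 | iter turn=3: | result := 0 | iter turn=4: | result := 0 | iter turn=5: | result := 0 | iter turn=6: | result := 0 | result 0
price_opt: total := -15 | count := -2 | result := 0 | iter idx=0: | result := 30 | iter pos=0: | result := 32 | iter pos=1: | result := 34 | iter idx=1: | result := 34 | iter pos=0: | result := 36 | iter pos=1: | result := 38 | iter idx=2: | result := 38 | iter pos=0: | result := 40 | iter pos=1: | result := 42 | iter idx=3: | result := 42 | iter pos=0: | result := 44 | iter pos=1: | result := 46 | iter idx=4: | result := 46 | iter pos=0: | result := 48 | iter pos=1: | result := 50 | iter idx=5: | result := 50 | iter pos=0: | result := 52 | iter pos=1: | result := 54 | delta := 0 | iter idx=-2: | delta := 0 | iter idx=-1: | delta := 0 | iter idx=0: | delta := 0 | iter idx=1: | delta := 0 | iter idx=2: | delta := 0 | iter idx=3: | delta := 0 | delta := 0 | result 15
verdict: not equivalent; witness: base=-2, step=-2
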